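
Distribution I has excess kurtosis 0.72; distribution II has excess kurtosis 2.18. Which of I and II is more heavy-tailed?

II

Higher excess kurtosis ⇒ heavier tails relative to the normal distribution.
0.72 vs 2.18: the larger is 2.18, so II has heavier tails.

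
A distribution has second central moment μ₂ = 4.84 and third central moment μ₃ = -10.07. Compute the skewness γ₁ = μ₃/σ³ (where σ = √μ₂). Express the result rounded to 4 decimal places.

σ = √μ₂ = √4.84 = 2.20000
σ³ = μ₂^(3/2) = 10.64800
γ₁ = μ₃/σ³ = -10.07 / 10.64800 ≈ -0.9457

-0.9457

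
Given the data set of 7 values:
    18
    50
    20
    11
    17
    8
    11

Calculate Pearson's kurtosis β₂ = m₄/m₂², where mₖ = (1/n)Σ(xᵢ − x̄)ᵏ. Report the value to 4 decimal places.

x̄ = 19.2857
Σ(xᵢ − x̄)² = 1215.4286 ⇒ m₂ = 173.63265
Σ(xᵢ − x̄)⁴ = 915621.1662 ⇒ m₄ = 130803.02374
m₂² = 30148.29821
β₂ = m₄/m₂² = 130803.02374 / 30148.29821 ≈ 4.3387

4.3387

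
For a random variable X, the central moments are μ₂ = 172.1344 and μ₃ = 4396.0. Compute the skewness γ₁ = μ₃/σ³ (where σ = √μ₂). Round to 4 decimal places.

1.9465

σ = √μ₂ = √172.1344 = 13.12000
σ³ = μ₂^(3/2) = 2258.40333
γ₁ = μ₃/σ³ = 4396.0 / 2258.40333 ≈ 1.9465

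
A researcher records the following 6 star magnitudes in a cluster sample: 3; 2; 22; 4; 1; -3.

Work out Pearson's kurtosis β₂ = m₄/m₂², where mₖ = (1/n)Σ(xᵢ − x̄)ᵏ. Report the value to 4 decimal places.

3.7214

x̄ = 4.8333
Σ(xᵢ − x̄)² = 382.8333 ⇒ m₂ = 63.80556
Σ(xᵢ − x̄)⁴ = 90902.1528 ⇒ m₄ = 15150.35880
m₂² = 4071.14892
β₂ = m₄/m₂² = 15150.35880 / 4071.14892 ≈ 3.7214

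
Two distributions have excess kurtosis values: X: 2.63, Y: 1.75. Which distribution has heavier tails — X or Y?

X

Higher excess kurtosis ⇒ heavier tails relative to the normal distribution.
2.63 vs 1.75: the larger is 2.63, so X has heavier tails.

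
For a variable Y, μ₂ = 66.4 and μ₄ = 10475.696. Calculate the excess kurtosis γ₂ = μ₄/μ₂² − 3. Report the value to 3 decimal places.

μ₂² = 66.4² = 4408.96000
μ₄/μ₂² = 10475.696 / 4408.96000 = 2.37600
γ₂ = 2.37600 − 3 ≈ -0.624

-0.624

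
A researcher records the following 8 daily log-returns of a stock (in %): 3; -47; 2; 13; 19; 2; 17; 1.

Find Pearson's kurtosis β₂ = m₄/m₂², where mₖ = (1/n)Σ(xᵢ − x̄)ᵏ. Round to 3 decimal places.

4.868

x̄ = 1.2500
Σ(xᵢ − x̄)² = 3033.5000 ⇒ m₂ = 379.18750
Σ(xᵢ − x̄)⁴ = 5599745.6563 ⇒ m₄ = 699968.20703
m₂² = 143783.16016
β₂ = m₄/m₂² = 699968.20703 / 143783.16016 ≈ 4.868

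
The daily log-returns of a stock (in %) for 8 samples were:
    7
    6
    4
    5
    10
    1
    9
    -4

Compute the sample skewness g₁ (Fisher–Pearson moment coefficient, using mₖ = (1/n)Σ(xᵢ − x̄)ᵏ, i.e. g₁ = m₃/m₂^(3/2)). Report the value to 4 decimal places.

-0.8034

x̄ = (7 + 6 + 4 + 5 + 10 + 1 + 9 - 4) / 8 = 4.7500
deviations (xᵢ − x̄): 2.2500, 1.2500, -0.7500, 0.2500, 5.2500, -3.7500, 4.2500, -8.7500
Σ(xᵢ − x̄)² = 143.5000 ⇒ m₂ = 143.5000/8 = 17.93750
Σ(xᵢ − x̄)³ = -488.2500 ⇒ m₃ = -488.2500/8 = -61.03125
m₂^(3/2) = 17.93750^(1.5) = 75.97013
g₁ = m₃ / m₂^(3/2) = -61.03125 / 75.97013 ≈ -0.8034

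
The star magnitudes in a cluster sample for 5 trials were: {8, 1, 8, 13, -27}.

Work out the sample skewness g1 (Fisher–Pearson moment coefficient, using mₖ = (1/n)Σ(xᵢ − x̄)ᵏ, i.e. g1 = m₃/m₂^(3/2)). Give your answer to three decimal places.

-1.247

x̄ = (8 + 1 + 8 + 13 - 27) / 5 = 0.6000
deviations (xᵢ − x̄): 7.4000, 0.4000, 7.4000, 12.4000, -27.6000
Σ(xᵢ − x̄)² = 1025.2000 ⇒ m₂ = 1025.2000/5 = 205.04000
Σ(xᵢ − x̄)³ = -18307.4400 ⇒ m₃ = -18307.4400/5 = -3661.48800
m₂^(3/2) = 205.04000^(1.5) = 2936.01243
g1 = m₃ / m₂^(3/2) = -3661.48800 / 2936.01243 ≈ -1.247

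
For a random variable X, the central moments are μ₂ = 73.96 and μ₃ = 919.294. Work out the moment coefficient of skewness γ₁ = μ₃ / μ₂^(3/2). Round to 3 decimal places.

1.445

σ = √μ₂ = √73.96 = 8.60000
σ³ = μ₂^(3/2) = 636.05600
γ₁ = μ₃/σ³ = 919.294 / 636.05600 ≈ 1.445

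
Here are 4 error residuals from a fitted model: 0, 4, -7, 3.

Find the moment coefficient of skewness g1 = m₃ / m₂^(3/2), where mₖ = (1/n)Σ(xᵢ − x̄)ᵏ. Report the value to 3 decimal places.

-0.792

x̄ = (0 + 4 - 7 + 3) / 4 = 0.0000
deviations (xᵢ − x̄): 0.0000, 4.0000, -7.0000, 3.0000
Σ(xᵢ − x̄)² = 74.0000 ⇒ m₂ = 74.0000/4 = 18.50000
Σ(xᵢ − x̄)³ = -252.0000 ⇒ m₃ = -252.0000/4 = -63.00000
m₂^(3/2) = 18.50000^(1.5) = 79.57151
g1 = m₃ / m₂^(3/2) = -63.00000 / 79.57151 ≈ -0.792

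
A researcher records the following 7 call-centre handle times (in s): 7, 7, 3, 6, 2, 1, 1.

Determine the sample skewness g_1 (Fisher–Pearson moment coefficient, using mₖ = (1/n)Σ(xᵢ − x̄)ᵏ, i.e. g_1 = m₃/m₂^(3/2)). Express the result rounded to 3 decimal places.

x̄ = (7 + 7 + 3 + 6 + 2 + 1 + 1) / 7 = 3.8571
deviations (xᵢ − x̄): 3.1429, 3.1429, -0.8571, 2.1429, -1.8571, -2.8571, -2.8571
Σ(xᵢ − x̄)² = 44.8571 ⇒ m₂ = 44.8571/7 = 6.40816
Σ(xᵢ − x̄)³ = 18.2449 ⇒ m₃ = 18.2449/7 = 2.60641
m₂^(3/2) = 6.40816^(1.5) = 16.22185
g_1 = m₃ / m₂^(3/2) = 2.60641 / 16.22185 ≈ 0.161

0.161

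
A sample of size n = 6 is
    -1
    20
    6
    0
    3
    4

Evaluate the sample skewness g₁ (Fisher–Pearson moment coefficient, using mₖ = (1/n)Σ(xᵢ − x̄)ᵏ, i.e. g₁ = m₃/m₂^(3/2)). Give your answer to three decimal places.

x̄ = (-1 + 20 + 6 + 0 + 3 + 4) / 6 = 5.3333
deviations (xᵢ − x̄): -6.3333, 14.6667, 0.6667, -5.3333, -2.3333, -1.3333
Σ(xᵢ − x̄)² = 291.3333 ⇒ m₂ = 291.3333/6 = 48.55556
Σ(xᵢ − x̄)³ = 2734.4444 ⇒ m₃ = 2734.4444/6 = 455.74074
m₂^(3/2) = 48.55556^(1.5) = 338.34393
g₁ = m₃ / m₂^(3/2) = 455.74074 / 338.34393 ≈ 1.347

1.347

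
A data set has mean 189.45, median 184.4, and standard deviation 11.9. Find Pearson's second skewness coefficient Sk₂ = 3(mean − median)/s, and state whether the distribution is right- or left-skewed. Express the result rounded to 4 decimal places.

Sk₂ = 3(189.45 − 184.4) / 11.9 = 3 × 5.0500 / 11.9
    = 15.1500 / 11.9 ≈ 1.2731
Sk₂ > 0 ⇒ mean > median ⇒ right-skewed (positive skew).

1.2731, right-skewed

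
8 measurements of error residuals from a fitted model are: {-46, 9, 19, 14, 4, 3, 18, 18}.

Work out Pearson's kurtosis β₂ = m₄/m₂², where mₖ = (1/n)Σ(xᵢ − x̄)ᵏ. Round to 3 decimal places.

5.196

x̄ = 4.8750
Σ(xᵢ − x̄)² = 3236.8750 ⇒ m₂ = 404.60938
Σ(xᵢ − x̄)⁴ = 6805511.9629 ⇒ m₄ = 850688.99536
m₂² = 163708.74634
β₂ = m₄/m₂² = 850688.99536 / 163708.74634 ≈ 5.196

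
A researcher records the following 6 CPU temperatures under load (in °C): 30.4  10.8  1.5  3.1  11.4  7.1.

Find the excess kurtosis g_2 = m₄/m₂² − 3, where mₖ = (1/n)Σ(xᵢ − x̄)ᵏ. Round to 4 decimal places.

x̄ = 10.7167
Σ(xᵢ − x̄)² = 543.9483 ⇒ m₂ = 90.65806
Σ(xᵢ − x̄)⁴ = 160857.6772 ⇒ m₄ = 26809.61287
m₂² = 8218.88304
g_2 = m₄/m₂² − 3 = 3.26195 − 3 ≈ 0.2620

0.2620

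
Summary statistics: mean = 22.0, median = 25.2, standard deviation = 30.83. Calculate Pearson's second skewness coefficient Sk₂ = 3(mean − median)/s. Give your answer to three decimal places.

-0.311

Sk₂ = 3(22.0 − 25.2) / 30.83 = 3 × -3.2000 / 30.83
    = -9.6000 / 30.83 ≈ -0.311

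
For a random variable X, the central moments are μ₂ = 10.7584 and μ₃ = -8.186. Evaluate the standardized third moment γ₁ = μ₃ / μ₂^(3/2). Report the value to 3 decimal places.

σ = √μ₂ = √10.7584 = 3.28000
σ³ = μ₂^(3/2) = 35.28755
γ₁ = μ₃/σ³ = -8.186 / 35.28755 ≈ -0.232

-0.232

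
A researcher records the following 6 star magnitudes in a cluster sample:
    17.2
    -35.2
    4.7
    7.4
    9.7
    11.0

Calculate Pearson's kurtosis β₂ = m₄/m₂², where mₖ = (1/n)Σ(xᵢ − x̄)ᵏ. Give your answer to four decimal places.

x̄ = 2.4667
Σ(xᵢ − x̄)² = 1790.3133 ⇒ m₂ = 298.38556
Σ(xᵢ − x̄)⁴ = 2068707.3828 ⇒ m₄ = 344784.56380
m₂² = 89033.93976
β₂ = m₄/m₂² = 344784.56380 / 89033.93976 ≈ 3.8725

3.8725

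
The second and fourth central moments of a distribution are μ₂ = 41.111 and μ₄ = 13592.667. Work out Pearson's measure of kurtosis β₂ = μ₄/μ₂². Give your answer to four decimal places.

8.0425

μ₂² = 41.111² = 1690.11432
μ₄/μ₂² = 13592.667 / 1690.11432 = 8.04245
β₂ ≈ 8.0425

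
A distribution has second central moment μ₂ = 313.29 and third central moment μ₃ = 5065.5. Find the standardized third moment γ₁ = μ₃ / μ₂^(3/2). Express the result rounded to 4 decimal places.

0.9135

σ = √μ₂ = √313.29 = 17.70000
σ³ = μ₂^(3/2) = 5545.23300
γ₁ = μ₃/σ³ = 5065.5 / 5545.23300 ≈ 0.9135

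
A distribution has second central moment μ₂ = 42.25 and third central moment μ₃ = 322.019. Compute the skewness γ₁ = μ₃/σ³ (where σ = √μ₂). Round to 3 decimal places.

σ = √μ₂ = √42.25 = 6.50000
σ³ = μ₂^(3/2) = 274.62500
γ₁ = μ₃/σ³ = 322.019 / 274.62500 ≈ 1.173

1.173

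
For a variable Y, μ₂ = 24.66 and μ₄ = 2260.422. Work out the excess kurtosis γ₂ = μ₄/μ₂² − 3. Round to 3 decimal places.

0.717

μ₂² = 24.66² = 608.11560
μ₄/μ₂² = 2260.422 / 608.11560 = 3.71709
γ₂ = 3.71709 − 3 ≈ 0.717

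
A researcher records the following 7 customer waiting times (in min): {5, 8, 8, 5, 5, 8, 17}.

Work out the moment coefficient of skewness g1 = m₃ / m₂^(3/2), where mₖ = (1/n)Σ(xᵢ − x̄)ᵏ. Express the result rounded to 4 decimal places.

1.5275

x̄ = (5 + 8 + 8 + 5 + 5 + 8 + 17) / 7 = 8.0000
deviations (xᵢ − x̄): -3.0000, 0.0000, 0.0000, -3.0000, -3.0000, 0.0000, 9.0000
Σ(xᵢ − x̄)² = 108.0000 ⇒ m₂ = 108.0000/7 = 15.42857
Σ(xᵢ − x̄)³ = 648.0000 ⇒ m₃ = 648.0000/7 = 92.57143
m₂^(3/2) = 15.42857^(1.5) = 60.60223
g1 = m₃ / m₂^(3/2) = 92.57143 / 60.60223 ≈ 1.5275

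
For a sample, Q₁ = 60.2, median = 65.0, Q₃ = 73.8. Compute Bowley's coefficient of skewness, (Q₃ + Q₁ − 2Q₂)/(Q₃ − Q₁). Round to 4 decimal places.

0.2941

numerator: Q₃ + Q₁ − 2Q₂ = 73.8 + 60.2 − 2×65.0 = 4.0000
denominator: Q₃ − Q₁ = 73.8 − 60.2 = 13.6000
Bowley skewness = 4.0000 / 13.6000 ≈ 0.2941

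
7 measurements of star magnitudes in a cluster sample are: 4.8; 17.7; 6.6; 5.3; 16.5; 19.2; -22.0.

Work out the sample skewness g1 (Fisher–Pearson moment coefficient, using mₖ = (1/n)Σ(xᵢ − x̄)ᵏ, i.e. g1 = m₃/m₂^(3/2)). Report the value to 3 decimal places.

x̄ = (4.8 + 17.7 + 6.6 + 5.3 + 16.5 + 19.2 - 22.0) / 7 = 6.8714
deviations (xᵢ − x̄): -2.0714, 10.8286, -0.2714, -1.5714, 9.6286, 12.3286, -28.8714
Σ(xᵢ − x̄)² = 1202.3543 ⇒ m₂ = 1202.3543/7 = 171.76490
Σ(xᵢ − x̄)³ = -20042.5789 ⇒ m₃ = -20042.5789/7 = -2863.22556
m₂^(3/2) = 171.76490^(1.5) = 2251.13543
g1 = m₃ / m₂^(3/2) = -2863.22556 / 2251.13543 ≈ -1.272

-1.272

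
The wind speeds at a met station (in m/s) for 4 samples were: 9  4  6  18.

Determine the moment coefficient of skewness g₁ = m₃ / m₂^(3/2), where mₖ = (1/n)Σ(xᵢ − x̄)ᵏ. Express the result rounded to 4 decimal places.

0.7987

x̄ = (9 + 4 + 6 + 18) / 4 = 9.2500
deviations (xᵢ − x̄): -0.2500, -5.2500, -3.2500, 8.7500
Σ(xᵢ − x̄)² = 114.7500 ⇒ m₂ = 114.7500/4 = 28.68750
Σ(xᵢ − x̄)³ = 490.8750 ⇒ m₃ = 490.8750/4 = 122.71875
m₂^(3/2) = 28.68750^(1.5) = 153.65230
g₁ = m₃ / m₂^(3/2) = 122.71875 / 153.65230 ≈ 0.7987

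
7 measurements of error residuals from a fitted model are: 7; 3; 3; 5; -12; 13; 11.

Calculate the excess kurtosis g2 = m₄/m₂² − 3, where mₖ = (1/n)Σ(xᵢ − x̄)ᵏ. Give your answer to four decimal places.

0.4658

x̄ = 4.2857
Σ(xᵢ − x̄)² = 397.4286 ⇒ m₂ = 56.77551
Σ(xᵢ − x̄)⁴ = 78203.0845 ⇒ m₄ = 11171.86922
m₂² = 3223.45856
g2 = m₄/m₂² − 3 = 3.46580 − 3 ≈ 0.4658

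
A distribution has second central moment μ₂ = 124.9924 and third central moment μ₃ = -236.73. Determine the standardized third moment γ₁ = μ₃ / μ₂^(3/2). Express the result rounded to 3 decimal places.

-0.169

σ = √μ₂ = √124.9924 = 11.18000
σ³ = μ₂^(3/2) = 1397.41503
γ₁ = μ₃/σ³ = -236.73 / 1397.41503 ≈ -0.169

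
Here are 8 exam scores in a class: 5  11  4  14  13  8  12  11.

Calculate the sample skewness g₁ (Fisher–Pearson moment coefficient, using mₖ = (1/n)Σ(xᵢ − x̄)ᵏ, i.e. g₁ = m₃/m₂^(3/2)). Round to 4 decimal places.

-0.5342

x̄ = (5 + 11 + 4 + 14 + 13 + 8 + 12 + 11) / 8 = 9.7500
deviations (xᵢ − x̄): -4.7500, 1.2500, -5.7500, 4.2500, 3.2500, -1.7500, 2.2500, 1.2500
Σ(xᵢ − x̄)² = 95.5000 ⇒ m₂ = 95.5000/8 = 11.93750
Σ(xᵢ − x̄)³ = -176.2500 ⇒ m₃ = -176.2500/8 = -22.03125
m₂^(3/2) = 11.93750^(1.5) = 41.24488
g₁ = m₃ / m₂^(3/2) = -22.03125 / 41.24488 ≈ -0.5342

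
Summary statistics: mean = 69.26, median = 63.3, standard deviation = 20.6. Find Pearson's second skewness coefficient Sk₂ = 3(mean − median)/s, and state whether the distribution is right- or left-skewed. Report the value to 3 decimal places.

0.868, right-skewed

Sk₂ = 3(69.26 − 63.3) / 20.6 = 3 × 5.9600 / 20.6
    = 17.8800 / 20.6 ≈ 0.868
Sk₂ > 0 ⇒ mean > median ⇒ right-skewed (positive skew).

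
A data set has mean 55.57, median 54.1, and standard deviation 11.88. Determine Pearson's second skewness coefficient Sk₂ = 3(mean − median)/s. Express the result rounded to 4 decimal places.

Sk₂ = 3(55.57 − 54.1) / 11.88 = 3 × 1.4700 / 11.88
    = 4.4100 / 11.88 ≈ 0.3712

0.3712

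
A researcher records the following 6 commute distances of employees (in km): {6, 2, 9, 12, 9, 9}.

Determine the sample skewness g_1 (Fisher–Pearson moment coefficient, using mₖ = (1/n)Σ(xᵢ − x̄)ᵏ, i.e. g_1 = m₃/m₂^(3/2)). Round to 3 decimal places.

-0.692

x̄ = (6 + 2 + 9 + 12 + 9 + 9) / 6 = 7.8333
deviations (xᵢ − x̄): -1.8333, -5.8333, 1.1667, 4.1667, 1.1667, 1.1667
Σ(xᵢ − x̄)² = 58.8333 ⇒ m₂ = 58.8333/6 = 9.80556
Σ(xᵢ − x̄)³ = -127.5556 ⇒ m₃ = -127.5556/6 = -21.25926
m₂^(3/2) = 9.80556^(1.5) = 30.70494
g_1 = m₃ / m₂^(3/2) = -21.25926 / 30.70494 ≈ -0.692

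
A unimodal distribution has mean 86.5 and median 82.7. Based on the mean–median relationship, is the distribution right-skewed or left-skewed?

mean − median = 86.5 − 82.7 = 3.8
mean > median ⇒ the longer tail is on the right ⇒ right-skewed (positively skewed).

right-skewed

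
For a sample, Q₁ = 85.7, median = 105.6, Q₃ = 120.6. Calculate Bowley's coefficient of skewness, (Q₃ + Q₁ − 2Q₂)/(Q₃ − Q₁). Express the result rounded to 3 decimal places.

numerator: Q₃ + Q₁ − 2Q₂ = 120.6 + 85.7 − 2×105.6 = -4.9000
denominator: Q₃ − Q₁ = 120.6 − 85.7 = 34.9000
Bowley skewness = -4.9000 / 34.9000 ≈ -0.140

-0.140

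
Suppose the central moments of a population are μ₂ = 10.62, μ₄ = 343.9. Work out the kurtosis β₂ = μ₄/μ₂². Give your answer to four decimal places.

3.0492

μ₂² = 10.62² = 112.78440
μ₄/μ₂² = 343.9 / 112.78440 = 3.04918
β₂ ≈ 3.0492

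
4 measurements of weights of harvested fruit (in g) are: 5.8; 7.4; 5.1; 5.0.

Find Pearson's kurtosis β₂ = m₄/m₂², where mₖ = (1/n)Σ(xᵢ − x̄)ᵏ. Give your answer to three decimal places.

x̄ = 5.8250
Σ(xᵢ − x̄)² = 3.6875 ⇒ m₂ = 0.92188
Σ(xᵢ − x̄)⁴ = 6.8930 ⇒ m₄ = 1.72326
m₂² = 0.84985
β₂ = m₄/m₂² = 1.72326 / 0.84985 ≈ 2.028

2.028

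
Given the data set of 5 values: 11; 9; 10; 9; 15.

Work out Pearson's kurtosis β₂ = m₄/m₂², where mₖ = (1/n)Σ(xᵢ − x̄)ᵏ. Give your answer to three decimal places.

2.704

x̄ = 10.8000
Σ(xᵢ − x̄)² = 24.8000 ⇒ m₂ = 4.96000
Σ(xᵢ − x̄)⁴ = 332.5760 ⇒ m₄ = 66.51520
m₂² = 24.60160
β₂ = m₄/m₂² = 66.51520 / 24.60160 ≈ 2.704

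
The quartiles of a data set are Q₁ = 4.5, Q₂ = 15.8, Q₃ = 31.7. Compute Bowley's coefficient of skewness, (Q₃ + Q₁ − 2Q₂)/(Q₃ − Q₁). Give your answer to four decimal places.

numerator: Q₃ + Q₁ − 2Q₂ = 31.7 + 4.5 − 2×15.8 = 4.6000
denominator: Q₃ − Q₁ = 31.7 − 4.5 = 27.2000
Bowley skewness = 4.6000 / 27.2000 ≈ 0.1691

0.1691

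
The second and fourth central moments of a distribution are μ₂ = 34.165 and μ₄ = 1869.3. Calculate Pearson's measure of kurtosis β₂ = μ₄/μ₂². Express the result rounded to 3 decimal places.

μ₂² = 34.165² = 1167.24722
μ₄/μ₂² = 1869.3 / 1167.24722 = 1.60146
β₂ ≈ 1.601

1.601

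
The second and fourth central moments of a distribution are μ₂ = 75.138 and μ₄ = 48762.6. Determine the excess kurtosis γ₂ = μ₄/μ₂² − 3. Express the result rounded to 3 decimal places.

μ₂² = 75.138² = 5645.71904
μ₄/μ₂² = 48762.6 / 5645.71904 = 8.63709
γ₂ = 8.63709 − 3 ≈ 5.637

5.637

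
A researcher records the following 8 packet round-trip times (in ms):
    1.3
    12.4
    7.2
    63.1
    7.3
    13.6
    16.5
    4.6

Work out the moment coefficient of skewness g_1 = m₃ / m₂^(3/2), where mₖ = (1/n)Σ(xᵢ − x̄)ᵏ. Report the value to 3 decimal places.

1.986

x̄ = (1.3 + 12.4 + 7.2 + 63.1 + 7.3 + 13.6 + 16.5 + 4.6) / 8 = 15.7500
deviations (xᵢ − x̄): -14.4500, -3.3500, -8.5500, 47.3500, -8.4500, -2.1500, 0.7500, -11.1500
Σ(xᵢ − x̄)² = 2736.0600 ⇒ m₂ = 2736.0600/8 = 342.00750
Σ(xᵢ − x̄)³ = 100480.8840 ⇒ m₃ = 100480.8840/8 = 12560.11050
m₂^(3/2) = 342.00750^(1.5) = 6324.89682
g_1 = m₃ / m₂^(3/2) = 12560.11050 / 6324.89682 ≈ 1.986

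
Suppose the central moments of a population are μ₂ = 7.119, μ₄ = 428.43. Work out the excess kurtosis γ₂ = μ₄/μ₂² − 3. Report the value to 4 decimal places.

5.4536

μ₂² = 7.119² = 50.68016
μ₄/μ₂² = 428.43 / 50.68016 = 8.45360
γ₂ = 8.45360 − 3 ≈ 5.4536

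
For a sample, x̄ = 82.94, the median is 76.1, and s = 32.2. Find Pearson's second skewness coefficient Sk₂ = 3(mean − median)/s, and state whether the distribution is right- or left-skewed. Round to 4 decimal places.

Sk₂ = 3(82.94 − 76.1) / 32.2 = 3 × 6.8400 / 32.2
    = 20.5200 / 32.2 ≈ 0.6373
Sk₂ > 0 ⇒ mean > median ⇒ right-skewed (positive skew).

0.6373, right-skewed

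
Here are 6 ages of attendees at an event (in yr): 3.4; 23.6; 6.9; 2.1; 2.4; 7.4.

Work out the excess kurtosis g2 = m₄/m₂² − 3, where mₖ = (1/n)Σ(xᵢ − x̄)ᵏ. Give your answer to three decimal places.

0.659

x̄ = 7.6333
Σ(xᵢ − x̄)² = 331.4533 ⇒ m₂ = 55.24222
Σ(xᵢ − x̄)⁴ = 67000.5680 ⇒ m₄ = 11166.76134
m₂² = 3051.70312
g2 = m₄/m₂² − 3 = 3.65919 − 3 ≈ 0.659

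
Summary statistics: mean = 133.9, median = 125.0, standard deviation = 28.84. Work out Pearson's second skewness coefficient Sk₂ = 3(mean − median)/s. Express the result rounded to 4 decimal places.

Sk₂ = 3(133.9 − 125.0) / 28.84 = 3 × 8.9000 / 28.84
    = 26.7000 / 28.84 ≈ 0.9258

0.9258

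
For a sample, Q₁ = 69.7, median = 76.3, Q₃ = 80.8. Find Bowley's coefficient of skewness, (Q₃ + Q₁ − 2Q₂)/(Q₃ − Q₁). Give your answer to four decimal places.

-0.1892

numerator: Q₃ + Q₁ − 2Q₂ = 80.8 + 69.7 − 2×76.3 = -2.1000
denominator: Q₃ − Q₁ = 80.8 − 69.7 = 11.1000
Bowley skewness = -2.1000 / 11.1000 ≈ -0.1892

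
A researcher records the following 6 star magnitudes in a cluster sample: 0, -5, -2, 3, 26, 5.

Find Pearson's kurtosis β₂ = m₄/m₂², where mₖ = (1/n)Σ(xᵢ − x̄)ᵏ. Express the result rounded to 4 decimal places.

3.5250

x̄ = 4.5000
Σ(xᵢ − x̄)² = 617.5000 ⇒ m₂ = 102.91667
Σ(xᵢ − x̄)⁴ = 224020.3750 ⇒ m₄ = 37336.72917
m₂² = 10591.84028
β₂ = m₄/m₂² = 37336.72917 / 10591.84028 ≈ 3.5250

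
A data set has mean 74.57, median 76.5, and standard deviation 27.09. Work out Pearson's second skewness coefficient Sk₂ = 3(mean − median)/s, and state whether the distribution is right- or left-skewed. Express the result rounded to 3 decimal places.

-0.214, left-skewed

Sk₂ = 3(74.57 − 76.5) / 27.09 = 3 × -1.9300 / 27.09
    = -5.7900 / 27.09 ≈ -0.214
Sk₂ < 0 ⇒ mean < median ⇒ left-skewed (negative skew).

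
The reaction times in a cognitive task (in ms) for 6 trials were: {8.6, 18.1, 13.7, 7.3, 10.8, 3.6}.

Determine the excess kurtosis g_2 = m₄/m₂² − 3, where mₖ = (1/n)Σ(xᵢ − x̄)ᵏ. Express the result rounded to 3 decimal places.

-0.884

x̄ = 10.3500
Σ(xᵢ − x̄)² = 129.4150 ⇒ m₂ = 21.56917
Σ(xᵢ − x̄)⁴ = 5905.3462 ⇒ m₄ = 984.22437
m₂² = 465.22895
g_2 = m₄/m₂² − 3 = 2.11557 − 3 ≈ -0.884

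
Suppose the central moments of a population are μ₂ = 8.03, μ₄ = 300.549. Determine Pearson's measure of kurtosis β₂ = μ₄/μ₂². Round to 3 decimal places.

4.661

μ₂² = 8.03² = 64.48090
μ₄/μ₂² = 300.549 / 64.48090 = 4.66105
β₂ ≈ 4.661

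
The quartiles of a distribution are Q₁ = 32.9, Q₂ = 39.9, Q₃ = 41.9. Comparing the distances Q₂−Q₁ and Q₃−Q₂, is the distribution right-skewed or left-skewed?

left-skewed

Q₂ − Q₁ = 7.0;  Q₃ − Q₂ = 2.0
Q₂ − Q₁ > Q₃ − Q₂ ⇒ the lower half is more spread out ⇒ left-skewed.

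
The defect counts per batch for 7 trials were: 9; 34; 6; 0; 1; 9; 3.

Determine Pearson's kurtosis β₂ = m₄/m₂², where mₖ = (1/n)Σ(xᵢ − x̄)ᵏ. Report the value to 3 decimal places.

4.331

x̄ = 8.8571
Σ(xᵢ − x̄)² = 814.8571 ⇒ m₂ = 116.40816
Σ(xᵢ − x̄)⁴ = 410839.3586 ⇒ m₄ = 58691.33694
m₂² = 13550.86047
β₂ = m₄/m₂² = 58691.33694 / 13550.86047 ≈ 4.331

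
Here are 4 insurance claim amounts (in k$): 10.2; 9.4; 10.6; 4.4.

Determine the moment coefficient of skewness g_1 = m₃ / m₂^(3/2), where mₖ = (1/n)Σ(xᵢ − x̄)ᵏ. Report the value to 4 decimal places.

x̄ = (10.2 + 9.4 + 10.6 + 4.4) / 4 = 8.6500
deviations (xᵢ − x̄): 1.5500, 0.7500, 1.9500, -4.2500
Σ(xᵢ − x̄)² = 24.8300 ⇒ m₂ = 24.8300/4 = 6.20750
Σ(xᵢ − x̄)³ = -65.2050 ⇒ m₃ = -65.2050/4 = -16.30125
m₂^(3/2) = 6.20750^(1.5) = 15.46590
g_1 = m₃ / m₂^(3/2) = -16.30125 / 15.46590 ≈ -1.0540

-1.0540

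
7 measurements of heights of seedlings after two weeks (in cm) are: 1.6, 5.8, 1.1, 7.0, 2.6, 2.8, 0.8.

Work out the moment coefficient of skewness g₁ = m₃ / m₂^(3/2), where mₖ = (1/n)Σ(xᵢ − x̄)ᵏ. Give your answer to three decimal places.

0.726

x̄ = (1.6 + 5.8 + 1.1 + 7.0 + 2.6 + 2.8 + 0.8) / 7 = 3.1000
deviations (xᵢ − x̄): -1.5000, 2.7000, -2.0000, 3.9000, -0.5000, -0.3000, -2.3000
Σ(xᵢ − x̄)² = 34.3800 ⇒ m₂ = 34.3800/7 = 4.91143
Σ(xᵢ − x̄)³ = 55.3080 ⇒ m₃ = 55.3080/7 = 7.90114
m₂^(3/2) = 4.91143^(1.5) = 10.88458
g₁ = m₃ / m₂^(3/2) = 7.90114 / 10.88458 ≈ 0.726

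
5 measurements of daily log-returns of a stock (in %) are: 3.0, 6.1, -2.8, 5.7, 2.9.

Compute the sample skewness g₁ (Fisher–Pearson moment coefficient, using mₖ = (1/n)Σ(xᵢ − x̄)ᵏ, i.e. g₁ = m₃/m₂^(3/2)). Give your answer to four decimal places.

x̄ = (3.0 + 6.1 - 2.8 + 5.7 + 2.9) / 5 = 2.9800
deviations (xᵢ − x̄): 0.0200, 3.1200, -5.7800, 2.7200, -0.0800
Σ(xᵢ − x̄)² = 50.5480 ⇒ m₂ = 50.5480/5 = 10.10960
Σ(xᵢ − x̄)³ = -142.6061 ⇒ m₃ = -142.6061/5 = -28.52122
m₂^(3/2) = 10.10960^(1.5) = 32.14408
g₁ = m₃ / m₂^(3/2) = -28.52122 / 32.14408 ≈ -0.8873

-0.8873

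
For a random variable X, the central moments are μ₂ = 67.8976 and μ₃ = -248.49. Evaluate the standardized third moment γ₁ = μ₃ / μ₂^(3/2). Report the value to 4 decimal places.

-0.4441

σ = √μ₂ = √67.8976 = 8.24000
σ³ = μ₂^(3/2) = 559.47622
γ₁ = μ₃/σ³ = -248.49 / 559.47622 ≈ -0.4441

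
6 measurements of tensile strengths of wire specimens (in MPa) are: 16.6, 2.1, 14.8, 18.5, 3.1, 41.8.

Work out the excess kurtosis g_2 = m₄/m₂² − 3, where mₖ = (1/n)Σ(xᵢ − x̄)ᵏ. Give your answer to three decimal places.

x̄ = 16.1500
Σ(xᵢ − x̄)² = 1033.1750 ⇒ m₂ = 172.19583
Σ(xᵢ − x̄)⁴ = 500866.5650 ⇒ m₄ = 83477.76084
m₂² = 29651.40502
g_2 = m₄/m₂² − 3 = 2.81531 − 3 ≈ -0.185

-0.185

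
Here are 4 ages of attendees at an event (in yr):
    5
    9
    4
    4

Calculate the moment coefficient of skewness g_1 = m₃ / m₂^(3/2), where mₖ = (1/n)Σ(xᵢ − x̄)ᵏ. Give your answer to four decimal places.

1.0272

x̄ = (5 + 9 + 4 + 4) / 4 = 5.5000
deviations (xᵢ − x̄): -0.5000, 3.5000, -1.5000, -1.5000
Σ(xᵢ − x̄)² = 17.0000 ⇒ m₂ = 17.0000/4 = 4.25000
Σ(xᵢ − x̄)³ = 36.0000 ⇒ m₃ = 36.0000/4 = 9.00000
m₂^(3/2) = 4.25000^(1.5) = 8.76160
g_1 = m₃ / m₂^(3/2) = 9.00000 / 8.76160 ≈ 1.0272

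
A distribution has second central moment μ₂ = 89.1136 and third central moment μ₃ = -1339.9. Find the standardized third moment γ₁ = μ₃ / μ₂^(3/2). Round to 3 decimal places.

-1.593

σ = √μ₂ = √89.1136 = 9.44000
σ³ = μ₂^(3/2) = 841.23238
γ₁ = μ₃/σ³ = -1339.9 / 841.23238 ≈ -1.593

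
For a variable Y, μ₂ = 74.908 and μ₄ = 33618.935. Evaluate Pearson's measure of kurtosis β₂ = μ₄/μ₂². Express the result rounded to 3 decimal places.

μ₂² = 74.908² = 5611.20846
μ₄/μ₂² = 33618.935 / 5611.20846 = 5.99139
β₂ ≈ 5.991

5.991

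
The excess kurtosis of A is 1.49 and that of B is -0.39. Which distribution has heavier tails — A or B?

Higher excess kurtosis ⇒ heavier tails relative to the normal distribution.
1.49 vs -0.39: the larger is 1.49, so A has heavier tails. (A is leptokurtic — heavier-than-normal tails; the other is platykurtic.)

A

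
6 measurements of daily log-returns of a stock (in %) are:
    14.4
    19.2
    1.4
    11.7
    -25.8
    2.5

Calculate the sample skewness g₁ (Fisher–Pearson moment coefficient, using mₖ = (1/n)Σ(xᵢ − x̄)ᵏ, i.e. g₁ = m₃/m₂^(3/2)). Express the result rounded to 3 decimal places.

-1.103

x̄ = (14.4 + 19.2 + 1.4 + 11.7 - 25.8 + 2.5) / 6 = 3.9000
deviations (xᵢ − x̄): 10.5000, 15.3000, -2.5000, 7.8000, -29.7000, -1.4000
Σ(xᵢ − x̄)² = 1295.4800 ⇒ m₂ = 1295.4800/6 = 215.91333
Σ(xᵢ − x̄)³ = -21002.6880 ⇒ m₃ = -21002.6880/6 = -3500.44800
m₂^(3/2) = 215.91333^(1.5) = 3172.62830
g₁ = m₃ / m₂^(3/2) = -3500.44800 / 3172.62830 ≈ -1.103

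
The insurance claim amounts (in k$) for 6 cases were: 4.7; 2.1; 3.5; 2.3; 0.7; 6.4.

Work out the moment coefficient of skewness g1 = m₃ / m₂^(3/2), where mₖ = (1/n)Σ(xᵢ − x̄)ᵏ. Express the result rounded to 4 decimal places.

x̄ = (4.7 + 2.1 + 3.5 + 2.3 + 0.7 + 6.4) / 6 = 3.2833
deviations (xᵢ − x̄): 1.4167, -1.1833, 0.2167, -0.9833, -2.5833, 3.1167
Σ(xᵢ − x̄)² = 20.8083 ⇒ m₂ = 20.8083/6 = 3.46806
Σ(xᵢ − x̄)³ = 13.2794 ⇒ m₃ = 13.2794/6 = 2.21324
m₂^(3/2) = 3.46806^(1.5) = 6.45846
g1 = m₃ / m₂^(3/2) = 2.21324 / 6.45846 ≈ 0.3427

0.3427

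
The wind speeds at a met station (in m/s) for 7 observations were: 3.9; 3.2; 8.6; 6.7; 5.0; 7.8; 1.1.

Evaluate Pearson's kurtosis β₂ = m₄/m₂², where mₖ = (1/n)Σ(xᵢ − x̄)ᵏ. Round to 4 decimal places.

x̄ = 5.1857
Σ(xᵢ − x̄)² = 43.1086 ⇒ m₂ = 6.15837
Σ(xᵢ − x̄)⁴ = 484.8019 ⇒ m₄ = 69.25742
m₂² = 37.92549
β₂ = m₄/m₂² = 69.25742 / 37.92549 ≈ 1.8261

1.8261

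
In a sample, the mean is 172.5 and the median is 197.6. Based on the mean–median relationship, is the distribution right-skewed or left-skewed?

left-skewed

mean − median = 172.5 − 197.6 = -25.1
mean < median ⇒ the longer tail is on the left ⇒ left-skewed (negatively skewed).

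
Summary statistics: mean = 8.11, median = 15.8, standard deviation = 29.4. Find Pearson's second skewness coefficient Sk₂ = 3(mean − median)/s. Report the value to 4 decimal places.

Sk₂ = 3(8.11 − 15.8) / 29.4 = 3 × -7.6900 / 29.4
    = -23.0700 / 29.4 ≈ -0.7847

-0.7847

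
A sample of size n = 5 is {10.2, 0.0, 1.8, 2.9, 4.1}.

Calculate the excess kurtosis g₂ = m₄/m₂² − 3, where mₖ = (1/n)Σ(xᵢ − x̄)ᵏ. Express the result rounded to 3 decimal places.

x̄ = 3.8000
Σ(xᵢ − x̄)² = 60.3000 ⇒ m₂ = 12.06000
Σ(xᵢ − x̄)⁴ = 1902.8994 ⇒ m₄ = 380.57988
m₂² = 145.44360
g₂ = m₄/m₂² − 3 = 2.61668 − 3 ≈ -0.383

-0.383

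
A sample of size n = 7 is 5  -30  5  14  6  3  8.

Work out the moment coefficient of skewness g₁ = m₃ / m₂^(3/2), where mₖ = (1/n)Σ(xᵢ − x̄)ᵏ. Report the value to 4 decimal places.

-1.7689

x̄ = (5 - 30 + 5 + 14 + 6 + 3 + 8) / 7 = 1.5714
deviations (xᵢ − x̄): 3.4286, -31.5714, 3.4286, 12.4286, 4.4286, 1.4286, 6.4286
Σ(xᵢ − x̄)² = 1237.7143 ⇒ m₂ = 1237.7143/7 = 176.81633
Σ(xᵢ − x̄)³ = -29113.1020 ⇒ m₃ = -29113.1020/7 = -4159.01458
m₂^(3/2) = 176.81633^(1.5) = 2351.16737
g₁ = m₃ / m₂^(3/2) = -4159.01458 / 2351.16737 ≈ -1.7689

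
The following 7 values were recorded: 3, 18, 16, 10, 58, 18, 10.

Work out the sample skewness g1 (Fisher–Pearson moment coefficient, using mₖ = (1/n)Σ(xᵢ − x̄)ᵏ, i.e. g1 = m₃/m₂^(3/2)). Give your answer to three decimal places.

1.651

x̄ = (3 + 18 + 16 + 10 + 58 + 18 + 10) / 7 = 19.0000
deviations (xᵢ − x̄): -16.0000, -1.0000, -3.0000, -9.0000, 39.0000, -1.0000, -9.0000
Σ(xᵢ − x̄)² = 1950.0000 ⇒ m₂ = 1950.0000/7 = 278.57143
Σ(xᵢ − x̄)³ = 53736.0000 ⇒ m₃ = 53736.0000/7 = 7676.57143
m₂^(3/2) = 278.57143^(1.5) = 4649.48507
g1 = m₃ / m₂^(3/2) = 7676.57143 / 4649.48507 ≈ 1.651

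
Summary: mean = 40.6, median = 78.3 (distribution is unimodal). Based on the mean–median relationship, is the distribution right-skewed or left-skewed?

mean − median = 40.6 − 78.3 = -37.7
mean < median ⇒ the longer tail is on the left ⇒ left-skewed (negatively skewed).

left-skewed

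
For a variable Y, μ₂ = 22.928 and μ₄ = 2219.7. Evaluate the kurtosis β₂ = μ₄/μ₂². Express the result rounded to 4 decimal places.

μ₂² = 22.928² = 525.69318
μ₄/μ₂² = 2219.7 / 525.69318 = 4.22242
β₂ ≈ 4.2224

4.2224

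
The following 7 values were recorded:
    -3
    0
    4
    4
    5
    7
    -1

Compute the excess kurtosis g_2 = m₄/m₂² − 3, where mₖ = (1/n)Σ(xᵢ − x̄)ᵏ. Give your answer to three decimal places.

x̄ = 2.2857
Σ(xᵢ − x̄)² = 79.4286 ⇒ m₂ = 11.34694
Σ(xᵢ − x̄)⁴ = 1489.9009 ⇒ m₄ = 212.84298
m₂² = 128.75302
g_2 = m₄/m₂² − 3 = 1.65311 − 3 ≈ -1.347

-1.347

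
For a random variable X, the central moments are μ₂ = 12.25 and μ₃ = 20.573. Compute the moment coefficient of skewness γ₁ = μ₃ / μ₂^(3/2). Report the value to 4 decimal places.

0.4798

σ = √μ₂ = √12.25 = 3.50000
σ³ = μ₂^(3/2) = 42.87500
γ₁ = μ₃/σ³ = 20.573 / 42.87500 ≈ 0.4798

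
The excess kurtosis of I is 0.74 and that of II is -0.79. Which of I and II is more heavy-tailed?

Higher excess kurtosis ⇒ heavier tails relative to the normal distribution.
0.74 vs -0.79: the larger is 0.74, so I has heavier tails. (I is leptokurtic — heavier-than-normal tails; the other is platykurtic.)

I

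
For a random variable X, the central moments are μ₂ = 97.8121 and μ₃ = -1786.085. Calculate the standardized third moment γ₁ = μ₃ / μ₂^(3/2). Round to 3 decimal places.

-1.846

σ = √μ₂ = √97.8121 = 9.89000
σ³ = μ₂^(3/2) = 967.36167
γ₁ = μ₃/σ³ = -1786.085 / 967.36167 ≈ -1.846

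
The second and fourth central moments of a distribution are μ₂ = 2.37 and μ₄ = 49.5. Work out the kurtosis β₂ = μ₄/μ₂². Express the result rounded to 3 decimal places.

8.813

μ₂² = 2.37² = 5.61690
μ₄/μ₂² = 49.5 / 5.61690 = 8.81269
β₂ ≈ 8.813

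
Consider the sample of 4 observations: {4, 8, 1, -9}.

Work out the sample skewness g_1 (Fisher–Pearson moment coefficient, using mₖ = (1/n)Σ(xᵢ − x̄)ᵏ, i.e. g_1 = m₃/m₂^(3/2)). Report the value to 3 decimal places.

-0.634

x̄ = (4 + 8 + 1 - 9) / 4 = 1.0000
deviations (xᵢ − x̄): 3.0000, 7.0000, 0.0000, -10.0000
Σ(xᵢ − x̄)² = 158.0000 ⇒ m₂ = 158.0000/4 = 39.50000
Σ(xᵢ − x̄)³ = -630.0000 ⇒ m₃ = -630.0000/4 = -157.50000
m₂^(3/2) = 39.50000^(1.5) = 248.25365
g_1 = m₃ / m₂^(3/2) = -157.50000 / 248.25365 ≈ -0.634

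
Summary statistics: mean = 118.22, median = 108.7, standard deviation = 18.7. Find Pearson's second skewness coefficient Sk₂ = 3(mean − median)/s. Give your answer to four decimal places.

Sk₂ = 3(118.22 − 108.7) / 18.7 = 3 × 9.5200 / 18.7
    = 28.5600 / 18.7 ≈ 1.5273

1.5273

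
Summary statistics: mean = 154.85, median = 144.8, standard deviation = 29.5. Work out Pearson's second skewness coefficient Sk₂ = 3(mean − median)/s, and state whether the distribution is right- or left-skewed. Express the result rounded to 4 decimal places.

1.0220, right-skewed

Sk₂ = 3(154.85 − 144.8) / 29.5 = 3 × 10.0500 / 29.5
    = 30.1500 / 29.5 ≈ 1.0220
Sk₂ > 0 ⇒ mean > median ⇒ right-skewed (positive skew).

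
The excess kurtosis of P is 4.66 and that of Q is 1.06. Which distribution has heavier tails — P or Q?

P

Higher excess kurtosis ⇒ heavier tails relative to the normal distribution.
4.66 vs 1.06: the larger is 4.66, so P has heavier tails.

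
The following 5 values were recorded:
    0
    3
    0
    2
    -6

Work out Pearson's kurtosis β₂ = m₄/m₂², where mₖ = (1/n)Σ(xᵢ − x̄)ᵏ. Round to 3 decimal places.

x̄ = -0.2000
Σ(xᵢ − x̄)² = 48.8000 ⇒ m₂ = 9.76000
Σ(xᵢ − x̄)⁴ = 1259.9360 ⇒ m₄ = 251.98720
m₂² = 95.25760
β₂ = m₄/m₂² = 251.98720 / 95.25760 ≈ 2.645

2.645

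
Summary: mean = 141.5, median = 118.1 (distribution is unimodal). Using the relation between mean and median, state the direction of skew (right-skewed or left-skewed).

right-skewed

mean − median = 141.5 − 118.1 = 23.4
mean > median ⇒ the longer tail is on the right ⇒ right-skewed (positively skewed).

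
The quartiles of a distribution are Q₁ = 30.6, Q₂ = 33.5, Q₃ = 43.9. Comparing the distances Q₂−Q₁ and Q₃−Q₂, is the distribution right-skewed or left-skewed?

right-skewed

Q₂ − Q₁ = 2.9;  Q₃ − Q₂ = 10.4
Q₃ − Q₂ > Q₂ − Q₁ ⇒ the upper half is more spread out ⇒ right-skewed.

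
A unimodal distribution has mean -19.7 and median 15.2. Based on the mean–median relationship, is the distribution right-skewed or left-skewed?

left-skewed

mean − median = -19.7 − 15.2 = -34.9
mean < median ⇒ the longer tail is on the left ⇒ left-skewed (negatively skewed).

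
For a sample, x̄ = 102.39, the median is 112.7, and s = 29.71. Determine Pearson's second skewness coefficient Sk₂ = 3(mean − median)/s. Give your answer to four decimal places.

Sk₂ = 3(102.39 − 112.7) / 29.71 = 3 × -10.3100 / 29.71
    = -30.9300 / 29.71 ≈ -1.0411

-1.0411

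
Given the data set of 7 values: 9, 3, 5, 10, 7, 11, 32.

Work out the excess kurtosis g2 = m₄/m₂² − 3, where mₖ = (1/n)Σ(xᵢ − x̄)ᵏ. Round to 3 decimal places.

x̄ = 11.0000
Σ(xᵢ − x̄)² = 562.0000 ⇒ m₂ = 80.28571
Σ(xᵢ − x̄)⁴ = 200146.0000 ⇒ m₄ = 28592.28571
m₂² = 6445.79592
g2 = m₄/m₂² − 3 = 4.43580 − 3 ≈ 1.436

1.436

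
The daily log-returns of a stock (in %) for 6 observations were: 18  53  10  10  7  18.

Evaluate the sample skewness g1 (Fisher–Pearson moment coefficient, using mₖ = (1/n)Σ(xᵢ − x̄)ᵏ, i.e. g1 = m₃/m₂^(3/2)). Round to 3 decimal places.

x̄ = (18 + 53 + 10 + 10 + 7 + 18) / 6 = 19.3333
deviations (xᵢ − x̄): -1.3333, 33.6667, -9.3333, -9.3333, -12.3333, -1.3333
Σ(xᵢ − x̄)² = 1463.3333 ⇒ m₂ = 1463.3333/6 = 243.88889
Σ(xᵢ − x̄)³ = 34652.4444 ⇒ m₃ = 34652.4444/6 = 5775.40741
m₂^(3/2) = 243.88889^(1.5) = 3808.79872
g1 = m₃ / m₂^(3/2) = 5775.40741 / 3808.79872 ≈ 1.516

1.516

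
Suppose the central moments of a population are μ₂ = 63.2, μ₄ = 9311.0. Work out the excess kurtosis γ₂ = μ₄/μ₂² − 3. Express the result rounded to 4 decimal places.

μ₂² = 63.2² = 3994.24000
μ₄/μ₂² = 9311.0 / 3994.24000 = 2.33111
γ₂ = 2.33111 − 3 ≈ -0.6689

-0.6689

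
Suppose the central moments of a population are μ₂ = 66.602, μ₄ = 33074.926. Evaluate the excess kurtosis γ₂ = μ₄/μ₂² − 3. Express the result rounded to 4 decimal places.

4.4563

μ₂² = 66.602² = 4435.82640
μ₄/μ₂² = 33074.926 / 4435.82640 = 7.45632
γ₂ = 7.45632 − 3 ≈ 4.4563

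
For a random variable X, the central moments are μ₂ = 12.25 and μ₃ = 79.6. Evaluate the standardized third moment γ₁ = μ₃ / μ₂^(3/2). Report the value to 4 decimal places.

σ = √μ₂ = √12.25 = 3.50000
σ³ = μ₂^(3/2) = 42.87500
γ₁ = μ₃/σ³ = 79.6 / 42.87500 ≈ 1.8566

1.8566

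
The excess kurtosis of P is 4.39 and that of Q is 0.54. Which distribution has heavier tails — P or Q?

Higher excess kurtosis ⇒ heavier tails relative to the normal distribution.
4.39 vs 0.54: the larger is 4.39, so P has heavier tails.

P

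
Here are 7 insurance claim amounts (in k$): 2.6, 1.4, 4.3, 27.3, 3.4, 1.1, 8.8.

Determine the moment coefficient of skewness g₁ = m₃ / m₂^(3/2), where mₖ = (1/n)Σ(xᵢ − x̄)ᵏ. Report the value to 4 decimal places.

1.7484

x̄ = (2.6 + 1.4 + 4.3 + 27.3 + 3.4 + 1.1 + 8.8) / 7 = 6.9857
deviations (xᵢ − x̄): -4.3857, -5.5857, -2.6857, 20.3143, -3.5857, -5.8857, 1.8143
Σ(xᵢ − x̄)² = 521.1086 ⇒ m₂ = 521.1086/7 = 74.44408
Σ(xᵢ − x̄)³ = 7861.0742 ⇒ m₃ = 7861.0742/7 = 1123.01061
m₂^(3/2) = 74.44408^(1.5) = 642.31086
g₁ = m₃ / m₂^(3/2) = 1123.01061 / 642.31086 ≈ 1.7484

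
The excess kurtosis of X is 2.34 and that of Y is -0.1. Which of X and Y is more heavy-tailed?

X

Higher excess kurtosis ⇒ heavier tails relative to the normal distribution.
2.34 vs -0.1: the larger is 2.34, so X has heavier tails. (X is leptokurtic — heavier-than-normal tails; the other is platykurtic.)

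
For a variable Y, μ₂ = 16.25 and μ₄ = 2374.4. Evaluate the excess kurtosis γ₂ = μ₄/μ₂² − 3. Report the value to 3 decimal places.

5.992

μ₂² = 16.25² = 264.06250
μ₄/μ₂² = 2374.4 / 264.06250 = 8.99181
γ₂ = 8.99181 − 3 ≈ 5.992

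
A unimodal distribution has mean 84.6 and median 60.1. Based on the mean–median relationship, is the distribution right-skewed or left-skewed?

right-skewed

mean − median = 84.6 − 60.1 = 24.5
mean > median ⇒ the longer tail is on the right ⇒ right-skewed (positively skewed).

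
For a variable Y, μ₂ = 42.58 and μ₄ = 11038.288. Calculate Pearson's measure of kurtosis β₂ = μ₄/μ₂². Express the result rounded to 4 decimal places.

μ₂² = 42.58² = 1813.05640
μ₄/μ₂² = 11038.288 / 1813.05640 = 6.08822
β₂ ≈ 6.0882

6.0882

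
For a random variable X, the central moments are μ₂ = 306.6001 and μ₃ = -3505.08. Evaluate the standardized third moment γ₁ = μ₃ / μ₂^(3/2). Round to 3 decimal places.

σ = √μ₂ = √306.6001 = 17.51000
σ³ = μ₂^(3/2) = 5368.56775
γ₁ = μ₃/σ³ = -3505.08 / 5368.56775 ≈ -0.653

-0.653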